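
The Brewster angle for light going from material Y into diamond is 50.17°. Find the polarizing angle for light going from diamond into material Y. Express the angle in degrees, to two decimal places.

θ_B' ≈ 39.83°

The two Brewster angles are complementary: θ_B' = 90° − θ_B = 90° − 50.17° = 39.83°.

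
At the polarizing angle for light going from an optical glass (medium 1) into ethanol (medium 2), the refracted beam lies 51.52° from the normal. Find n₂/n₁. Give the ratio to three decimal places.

θ_B + θ_t = 90°, so θ_B = 90° − 51.52° = 38.48°.
tan θ_B = n₂/n₁, so n₂/n₁ = tan 38.48° = 0.795.

n₂/n₁ ≈ 0.795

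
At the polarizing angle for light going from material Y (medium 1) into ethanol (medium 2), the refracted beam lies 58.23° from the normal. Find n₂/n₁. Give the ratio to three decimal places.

n₂/n₁ ≈ 0.619

θ_B + θ_t = 90°, so θ_B = 90° − 58.23° = 31.77°.
tan θ_B = n₂/n₁, so n₂/n₁ = tan 31.77° = 0.619.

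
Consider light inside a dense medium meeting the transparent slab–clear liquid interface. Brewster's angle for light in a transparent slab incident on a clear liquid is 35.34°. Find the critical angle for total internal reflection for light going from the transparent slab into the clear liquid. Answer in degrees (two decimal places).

θ_c ≈ 45.16°

From Brewster, n₂/n₁ = tan θ_B = tan 35.34° = 0.7091.
Then sin θ_c = n₂/n₁ = 0.7091, so θ_c = arcsin 0.7091 = 45.16°.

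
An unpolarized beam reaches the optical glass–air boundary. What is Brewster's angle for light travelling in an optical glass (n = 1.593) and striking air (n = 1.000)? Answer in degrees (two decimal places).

Here n₂/n₁ = 1.000/1.593 = 0.6277, and Brewster's law gives tan θ_B = n₂/n₁. Taking the arctangent, θ_B = 32.12°.

θ_B ≈ 32.12°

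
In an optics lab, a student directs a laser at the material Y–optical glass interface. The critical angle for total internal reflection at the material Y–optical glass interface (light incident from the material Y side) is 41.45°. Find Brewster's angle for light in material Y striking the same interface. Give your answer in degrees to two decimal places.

n₂/n₁ = sin θ_c = sin 41.45° = 0.6620.
tan θ_B equals the same ratio, so θ_B = arctan(0.6620) = 33.50°.

θ_B ≈ 33.50°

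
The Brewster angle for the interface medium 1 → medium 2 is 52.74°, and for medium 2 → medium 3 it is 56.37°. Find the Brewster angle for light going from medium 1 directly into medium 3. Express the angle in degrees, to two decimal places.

tan θ_B(1→2) = n₂/n₁ = tan 52.74° = 1.3146.
tan θ_B(2→3) = n₃/n₂ = tan 56.37° = 1.5034.
Multiplying, n₃/n₁ = 1.3146 × 1.5034 = 1.9764, and θ_B(1→3) = arctan 1.9764 = 63.16°.

θ_B ≈ 63.16°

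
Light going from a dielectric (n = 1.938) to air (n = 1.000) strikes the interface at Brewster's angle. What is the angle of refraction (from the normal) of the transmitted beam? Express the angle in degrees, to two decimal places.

First find Brewster's angle: tan θ_B = 1.000/1.938 = 0.5160, giving θ_B = 27.29°.
At Brewster's angle the reflected and refracted rays are perpendicular, so θ_t = 90° − θ_B = 90° − 27.29° = 62.71°.

θ_t ≈ 62.71°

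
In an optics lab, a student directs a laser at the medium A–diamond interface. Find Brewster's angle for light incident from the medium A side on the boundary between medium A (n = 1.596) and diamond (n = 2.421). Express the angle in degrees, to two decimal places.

tan θ_B = n₂/n₁ = 2.421/1.596 = 1.5169. Taking the arctangent, θ_B = 56.61°.

θ_B ≈ 56.61°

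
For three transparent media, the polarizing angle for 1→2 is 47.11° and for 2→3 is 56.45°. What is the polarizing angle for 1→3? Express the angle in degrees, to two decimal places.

θ_B ≈ 58.37°

tan θ_B(1→2) = n₂/n₁ = tan 47.11° = 1.0765.
tan θ_B(2→3) = n₃/n₂ = tan 56.45° = 1.5080.
Multiplying, n₃/n₁ = 1.0765 × 1.5080 = 1.6233, and θ_B(1→3) = arctan 1.6233 = 58.37°.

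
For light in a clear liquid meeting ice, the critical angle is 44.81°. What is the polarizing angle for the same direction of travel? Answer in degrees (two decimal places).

θ_B ≈ 35.17°

sin θ_c = n₂/n₁, so n₂/n₁ = sin 44.81° = 0.7048.
Brewster: tan θ_B = n₂/n₁ = 0.7048.
θ_B = arctan(0.7048) = 35.17°.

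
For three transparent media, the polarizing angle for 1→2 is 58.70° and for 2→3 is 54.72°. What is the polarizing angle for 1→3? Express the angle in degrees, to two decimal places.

θ_B ≈ 66.72°

tan θ_B(1→2) = n₂/n₁ = tan 58.70° = 1.6447.
tan θ_B(2→3) = n₃/n₂ = tan 54.72° = 1.4134.
Multiplying, n₃/n₁ = 1.6447 × 1.4134 = 2.3246, and θ_B(1→3) = arctan 2.3246 = 66.72°.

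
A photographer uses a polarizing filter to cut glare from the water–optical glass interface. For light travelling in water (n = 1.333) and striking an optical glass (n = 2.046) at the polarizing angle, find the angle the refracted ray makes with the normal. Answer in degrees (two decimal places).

θ_t ≈ 33.08°

tan θ_B = n₂/n₁ = 2.046/1.333 = 1.5349, so θ_B = 56.92°.
The refracted ray is perpendicular to the reflected ray, so θ_t = 90° − θ_B = 33.08°.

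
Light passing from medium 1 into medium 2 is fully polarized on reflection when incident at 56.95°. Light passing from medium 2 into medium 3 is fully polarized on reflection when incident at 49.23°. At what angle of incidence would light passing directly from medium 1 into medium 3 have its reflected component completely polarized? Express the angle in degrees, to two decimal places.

n₂/n₁ = tan 56.95° = 1.5369 and n₃/n₂ = tan 49.23° = 1.1597.
Multiplying, n₃/n₁ = 1.5369 × 1.1597 = 1.7824, and θ_B(1→3) = arctan 1.7824 = 60.71°.

θ_B ≈ 60.71°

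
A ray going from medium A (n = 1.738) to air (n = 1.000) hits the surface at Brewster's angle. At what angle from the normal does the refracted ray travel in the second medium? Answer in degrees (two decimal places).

θ_B = arctan(n₂/n₁) = arctan(1.000/1.738) = 29.92°.
Since θ_B + θ_t = 90° at Brewster incidence, θ_t = 90° − 29.92° = 60.08°.

θ_t ≈ 60.08°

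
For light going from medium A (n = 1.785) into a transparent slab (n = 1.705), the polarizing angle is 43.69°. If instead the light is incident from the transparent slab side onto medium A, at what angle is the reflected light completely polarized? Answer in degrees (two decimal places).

tan θ_B' = n₁/n₂ = 1/tan θ_B, so θ_B' = 90° − θ_B.
θ_B' = 90° − 43.69° = 46.31°.

θ_B' ≈ 46.31°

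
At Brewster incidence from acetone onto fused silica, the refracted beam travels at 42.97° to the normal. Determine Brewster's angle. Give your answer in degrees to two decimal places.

Brewster's condition makes the reflected and refracted beams perpendicular: θ_B + θ_t = 90°.
So θ_B = 90° − θ_t = 90° − 42.97° = 47.03°.

θ_B ≈ 47.03°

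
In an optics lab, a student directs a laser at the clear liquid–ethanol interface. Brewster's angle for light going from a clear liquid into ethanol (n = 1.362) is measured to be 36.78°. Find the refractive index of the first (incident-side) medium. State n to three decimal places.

n ≈ 1.822

Full polarization of the reflected beam means tan θ_B = n₂/n₁, where n₁ is the incident medium (a clear liquid).
n₁ = n₂ / tan θ_B = 1.362 / tan 36.78° = 1.822.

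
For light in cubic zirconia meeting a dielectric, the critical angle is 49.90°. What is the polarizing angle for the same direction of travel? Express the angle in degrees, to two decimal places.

θ_B ≈ 37.41°

n₂/n₁ = sin θ_c = sin 49.90° = 0.7649.
tan θ_B equals the same ratio, so θ_B = arctan(0.7649) = 37.41°.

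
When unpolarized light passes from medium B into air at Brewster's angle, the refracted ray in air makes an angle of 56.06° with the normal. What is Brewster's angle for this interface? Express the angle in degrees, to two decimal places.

At Brewster's angle the reflected and refracted rays are perpendicular, so θ_B + θ_t = 90°.
θ_B = 90° − 56.06° = 33.94°.

θ_B ≈ 33.94°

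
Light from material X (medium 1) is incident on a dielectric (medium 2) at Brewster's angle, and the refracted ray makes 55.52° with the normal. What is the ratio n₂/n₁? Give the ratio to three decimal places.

n₂/n₁ ≈ 0.687

At Brewster incidence θ_B = 90° − θ_t = 90° − 55.52° = 34.48°.
Then n₂/n₁ = tan θ_B = tan 34.48° = 0.687.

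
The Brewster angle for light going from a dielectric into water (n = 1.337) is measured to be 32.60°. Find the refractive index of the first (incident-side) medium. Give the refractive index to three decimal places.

Full polarization of the reflected beam means tan θ_B = n₂/n₁, where n₁ is the incident medium (a dielectric).
n₁ = n₂ / tan θ_B = 1.337 / tan 32.60° = 2.091.

n ≈ 2.091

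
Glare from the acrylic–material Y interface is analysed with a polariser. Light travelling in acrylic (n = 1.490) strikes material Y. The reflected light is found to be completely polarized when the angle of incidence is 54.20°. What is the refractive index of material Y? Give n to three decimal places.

At Brewster's angle, tan θ_B = n₂/n₁ with n₁ on the incident side (acrylic) and n₂ on the transmitted side (material Y).
n₂ = n₁ tan θ_B = 1.490 × tan 54.20° = 2.066.

n ≈ 2.066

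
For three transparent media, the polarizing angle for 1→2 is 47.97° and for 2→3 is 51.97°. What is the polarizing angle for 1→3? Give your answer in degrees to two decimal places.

θ_B ≈ 54.82°

tan θ_B(1→2) = n₂/n₁ = tan 47.97° = 1.1094.
tan θ_B(2→3) = n₃/n₂ = tan 51.97° = 1.2786.
n₃/n₁ = 1.4185. Then tan θ_B(1→3) = n₃/n₁, so θ_B(1→3) = arctan(1.4185) = 54.82°.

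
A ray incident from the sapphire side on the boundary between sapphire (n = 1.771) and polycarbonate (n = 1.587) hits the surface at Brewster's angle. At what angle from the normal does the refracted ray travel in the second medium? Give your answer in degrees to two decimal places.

θ_t ≈ 48.14°

θ_B = arctan(n₂/n₁) = arctan(1.587/1.771) = 41.86°.
The refracted ray is perpendicular to the reflected ray, so θ_t = 90° − θ_B = 48.14°.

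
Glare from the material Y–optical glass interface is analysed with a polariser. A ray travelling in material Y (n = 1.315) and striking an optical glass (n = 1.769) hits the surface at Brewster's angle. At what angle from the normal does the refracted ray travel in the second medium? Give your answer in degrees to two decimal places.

tan θ_B = n₂/n₁ = 1.769/1.315 = 1.3452, so θ_B = 53.37°.
Since θ_B + θ_t = 90° at Brewster incidence, θ_t = 90° − 53.37° = 36.63°.

θ_t ≈ 36.63°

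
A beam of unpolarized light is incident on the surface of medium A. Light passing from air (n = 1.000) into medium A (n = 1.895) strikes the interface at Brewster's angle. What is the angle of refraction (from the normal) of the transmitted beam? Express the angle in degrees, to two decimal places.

First find Brewster's angle: tan θ_B = 1.895/1.000 = 1.8950, giving θ_B = 62.18°.
The refracted ray is perpendicular to the reflected ray, so θ_t = 90° − θ_B = 27.82°.

θ_t ≈ 27.82°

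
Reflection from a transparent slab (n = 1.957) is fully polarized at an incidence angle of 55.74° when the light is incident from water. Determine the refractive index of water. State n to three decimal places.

Brewster's law: tan θ_B = n₂/n₁ (light incident in water, refracted into a transparent slab).
n₁ = n₂ / tan θ_B = 1.957 / tan 55.74° = 1.333.

n ≈ 1.333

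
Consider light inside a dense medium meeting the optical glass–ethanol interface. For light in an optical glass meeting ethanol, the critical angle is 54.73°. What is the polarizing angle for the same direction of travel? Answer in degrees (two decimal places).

sin θ_c = n₂/n₁, so n₂/n₁ = sin 54.73° = 0.8164.
Brewster: tan θ_B = n₂/n₁ = 0.8164.
θ_B = arctan(0.8164) = 39.23°.

θ_B ≈ 39.23°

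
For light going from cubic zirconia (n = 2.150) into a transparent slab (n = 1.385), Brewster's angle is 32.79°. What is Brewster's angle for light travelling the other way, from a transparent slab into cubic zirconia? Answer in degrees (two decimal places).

θ_B' ≈ 57.21°

tan θ_B' = n₁/n₂ = 1/tan θ_B, so θ_B' = 90° − θ_B.
θ_B' = 90° − 32.79° = 57.21°.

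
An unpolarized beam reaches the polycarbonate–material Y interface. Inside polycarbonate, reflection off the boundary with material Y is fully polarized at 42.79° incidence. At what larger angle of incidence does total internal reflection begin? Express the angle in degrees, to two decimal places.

θ_c ≈ 67.77°

From Brewster, n₂/n₁ = tan θ_B = tan 42.79° = 0.9257.
Then sin θ_c = n₂/n₁ = 0.9257, so θ_c = arcsin 0.9257 = 67.77°.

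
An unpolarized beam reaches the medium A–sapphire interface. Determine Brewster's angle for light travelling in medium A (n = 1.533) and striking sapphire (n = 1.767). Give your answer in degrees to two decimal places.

θ_B ≈ 49.06°

Brewster's condition: tan θ_B = n₂/n₁ = 1.767/1.533 = 1.1526.
So θ_B = arctan 1.1526 = 49.06°.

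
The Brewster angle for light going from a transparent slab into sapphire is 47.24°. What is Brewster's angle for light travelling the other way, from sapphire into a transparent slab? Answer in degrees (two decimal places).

tan θ_B' = n₁/n₂ = 1/tan θ_B, so θ_B' = 90° − θ_B.
θ_B' = 90° − 47.24° = 42.76°.

θ_B' ≈ 42.76°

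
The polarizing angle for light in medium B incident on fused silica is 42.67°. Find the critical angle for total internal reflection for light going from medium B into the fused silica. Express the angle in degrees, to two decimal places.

θ_c ≈ 67.19°

n₂/n₁ = tan 42.67° = 0.9218; the critical angle satisfies sin θ_c = n₂/n₁.
θ_c = arcsin(0.9218) = 67.19°.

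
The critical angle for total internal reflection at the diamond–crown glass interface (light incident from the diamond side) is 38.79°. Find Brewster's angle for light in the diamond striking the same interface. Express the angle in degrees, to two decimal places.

At the critical angle sin θ_c = n₂/n₁, giving n₂/n₁ = sin 38.79° = 0.6265.
Then tan θ_B = n₂/n₁ = 0.6265, so θ_B = arctan 0.6265 = 32.07°.

θ_B ≈ 32.07°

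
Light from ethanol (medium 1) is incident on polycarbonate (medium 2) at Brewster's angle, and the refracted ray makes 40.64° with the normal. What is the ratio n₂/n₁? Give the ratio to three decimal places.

n₂/n₁ ≈ 1.165

θ_B + θ_t = 90°, so θ_B = 90° − 40.64° = 49.36°.
tan θ_B = n₂/n₁, so n₂/n₁ = tan 49.36° = 1.165.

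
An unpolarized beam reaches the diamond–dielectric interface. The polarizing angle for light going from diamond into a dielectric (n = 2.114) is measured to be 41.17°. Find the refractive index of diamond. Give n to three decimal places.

At the polarizing angle, tan θ_B = n₂/n₁ with n₁ on the incident side (diamond) and n₂ on the transmitted side (a dielectric).
n₁ = n₂ / tan θ_B = 2.114 / tan 41.17° = 2.417.

n ≈ 2.417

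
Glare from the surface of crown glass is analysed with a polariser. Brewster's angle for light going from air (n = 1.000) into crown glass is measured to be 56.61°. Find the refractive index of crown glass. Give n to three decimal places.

n ≈ 1.517

At Brewster's angle, tan θ_B = n₂/n₁ with n₁ on the incident side (air) and n₂ on the transmitted side (crown glass).
n₂ = n₁ tan θ_B = 1.000 × tan 56.61° = 1.517.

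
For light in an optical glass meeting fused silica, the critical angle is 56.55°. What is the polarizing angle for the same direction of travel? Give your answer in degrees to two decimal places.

θ_B ≈ 39.84°

sin θ_c = n₂/n₁, so n₂/n₁ = sin 56.55° = 0.8344.
Brewster: tan θ_B = n₂/n₁ = 0.8344.
θ_B = arctan(0.8344) = 39.84°.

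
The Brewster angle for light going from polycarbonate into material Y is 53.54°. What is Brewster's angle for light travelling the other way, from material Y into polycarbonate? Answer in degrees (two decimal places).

θ_B' ≈ 36.46°

The two Brewster angles are complementary: θ_B' = 90° − θ_B = 90° − 53.54° = 36.46°.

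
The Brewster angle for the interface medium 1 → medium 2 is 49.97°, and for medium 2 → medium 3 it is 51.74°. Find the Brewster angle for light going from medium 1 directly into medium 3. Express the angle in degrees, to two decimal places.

θ_B ≈ 56.48°

Each Brewster angle gives a ratio: n₂/n₁ = tan 49.97° = 1.1905, n₃/n₂ = tan 51.74° = 1.2680.
n₃/n₁ = 1.5096. Then tan θ_B(1→3) = n₃/n₁, so θ_B(1→3) = arctan(1.5096) = 56.48°.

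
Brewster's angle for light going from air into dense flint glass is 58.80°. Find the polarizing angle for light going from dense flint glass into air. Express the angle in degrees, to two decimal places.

θ_B' ≈ 31.20°

Reversing the direction swaps n₁ and n₂, so tan θ_B' = 1/tan θ_B and θ_B' = 90° − θ_B.
Hence θ_B' = 90° − 58.80° = 31.20°.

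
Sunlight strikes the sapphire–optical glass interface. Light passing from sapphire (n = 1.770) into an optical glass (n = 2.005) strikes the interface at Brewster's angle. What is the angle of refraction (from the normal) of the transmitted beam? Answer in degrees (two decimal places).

θ_t ≈ 41.44°

tan θ_B = n₂/n₁ = 2.005/1.770 = 1.1328, so θ_B = 48.56°.
The refracted ray is perpendicular to the reflected ray, so θ_t = 90° − θ_B = 41.44°.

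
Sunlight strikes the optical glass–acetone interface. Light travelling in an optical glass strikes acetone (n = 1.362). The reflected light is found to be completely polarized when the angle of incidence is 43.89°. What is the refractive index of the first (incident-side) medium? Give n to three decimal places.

n ≈ 1.416

At the polarizing angle, tan θ_B = n₂/n₁ with n₁ on the incident side (an optical glass) and n₂ on the transmitted side (acetone).
n₁ = n₂ / tan θ_B = 1.362 / tan 43.89° = 1.416.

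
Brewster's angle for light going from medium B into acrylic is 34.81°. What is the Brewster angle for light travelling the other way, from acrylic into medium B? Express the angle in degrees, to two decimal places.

tan θ_B' = n₁/n₂ = 1/tan θ_B, so θ_B' = 90° − θ_B.
θ_B' = 90° − 34.81° = 55.19°.

θ_B' ≈ 55.19°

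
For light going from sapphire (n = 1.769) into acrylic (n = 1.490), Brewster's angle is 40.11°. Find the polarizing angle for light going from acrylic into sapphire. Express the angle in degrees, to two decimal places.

The two Brewster angles are complementary: θ_B' = 90° − θ_B = 90° − 40.11° = 49.89°.

θ_B' ≈ 49.89°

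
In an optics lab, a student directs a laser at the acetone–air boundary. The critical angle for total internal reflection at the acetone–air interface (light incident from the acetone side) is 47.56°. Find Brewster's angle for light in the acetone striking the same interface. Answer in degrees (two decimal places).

θ_B ≈ 36.43°

At the critical angle sin θ_c = n₂/n₁, giving n₂/n₁ = sin 47.56° = 0.7380.
Then tan θ_B = n₂/n₁ = 0.7380, so θ_B = arctan 0.7380 = 36.43°.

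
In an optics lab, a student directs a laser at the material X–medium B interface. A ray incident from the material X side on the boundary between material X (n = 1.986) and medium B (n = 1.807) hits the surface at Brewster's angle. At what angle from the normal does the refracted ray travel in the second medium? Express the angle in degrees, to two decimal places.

θ_t ≈ 47.70°

θ_B = arctan(n₂/n₁) = arctan(1.807/1.986) = 42.30°.
The refracted ray is perpendicular to the reflected ray, so θ_t = 90° − θ_B = 47.70°.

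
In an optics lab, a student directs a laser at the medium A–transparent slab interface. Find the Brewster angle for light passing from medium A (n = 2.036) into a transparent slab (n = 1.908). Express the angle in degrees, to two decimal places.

θ_B ≈ 43.14°

At Brewster's angle the reflected and refracted rays are perpendicular, which with Snell's law gives tan θ_B = n₂/n₁.
tan θ_B = n₂/n₁ = 1.908/2.036 = 0.9371. Taking the arctangent, θ_B = 43.14°.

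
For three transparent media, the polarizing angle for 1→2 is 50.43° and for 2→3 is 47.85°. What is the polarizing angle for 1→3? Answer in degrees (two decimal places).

θ_B ≈ 53.20°

Each Brewster angle gives a ratio: n₂/n₁ = tan 50.43° = 1.2101, n₃/n₂ = tan 47.85° = 1.1048.
Multiplying, n₃/n₁ = 1.2101 × 1.1048 = 1.3369, and θ_B(1→3) = arctan 1.3369 = 53.20°.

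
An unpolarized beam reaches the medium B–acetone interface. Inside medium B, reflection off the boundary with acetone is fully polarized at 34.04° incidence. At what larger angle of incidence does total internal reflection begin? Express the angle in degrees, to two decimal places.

From Brewster, n₂/n₁ = tan θ_B = tan 34.04° = 0.6755.
Then sin θ_c = n₂/n₁ = 0.6755, so θ_c = arcsin 0.6755 = 42.49°.

θ_c ≈ 42.49°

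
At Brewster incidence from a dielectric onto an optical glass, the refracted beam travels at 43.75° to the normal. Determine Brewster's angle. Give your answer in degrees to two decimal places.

θ_B ≈ 46.25°

Since the reflected and refracted rays are at right angles at the polarizing angle, θ_B + θ_t = 90°.
θ_B = 90° − 43.75° = 46.25°.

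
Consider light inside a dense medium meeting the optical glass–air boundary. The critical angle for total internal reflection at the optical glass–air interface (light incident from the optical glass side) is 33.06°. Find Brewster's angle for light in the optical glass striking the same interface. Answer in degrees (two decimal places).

θ_B ≈ 28.61°

n₂/n₁ = sin θ_c = sin 33.06° = 0.5455.
tan θ_B equals the same ratio, so θ_B = arctan(0.5455) = 28.61°.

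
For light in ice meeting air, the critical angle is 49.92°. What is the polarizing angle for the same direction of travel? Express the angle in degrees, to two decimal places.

At the critical angle sin θ_c = n₂/n₁, giving n₂/n₁ = sin 49.92° = 0.7651.
Then tan θ_B = n₂/n₁ = 0.7651, so θ_B = arctan 0.7651 = 37.42°.

θ_B ≈ 37.42°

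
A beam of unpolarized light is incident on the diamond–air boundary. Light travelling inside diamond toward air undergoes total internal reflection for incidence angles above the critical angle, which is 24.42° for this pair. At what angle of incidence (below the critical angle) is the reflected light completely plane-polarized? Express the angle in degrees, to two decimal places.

θ_B ≈ 22.46°

n₂/n₁ = sin θ_c = sin 24.42° = 0.4134.
tan θ_B equals the same ratio, so θ_B = arctan(0.4134) = 22.46°.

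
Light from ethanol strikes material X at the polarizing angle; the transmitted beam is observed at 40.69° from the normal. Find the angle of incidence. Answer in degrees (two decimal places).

θ_B ≈ 49.31°

At Brewster's angle the reflected and refracted rays are perpendicular, so θ_B + θ_t = 90°.
θ_B = 90° − 40.69° = 49.31°.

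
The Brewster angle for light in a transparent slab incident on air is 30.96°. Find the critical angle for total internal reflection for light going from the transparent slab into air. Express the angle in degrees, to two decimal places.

θ_c ≈ 36.86°

n₂/n₁ = tan 30.96° = 0.5999; the critical angle satisfies sin θ_c = n₂/n₁.
θ_c = arcsin(0.5999) = 36.86°.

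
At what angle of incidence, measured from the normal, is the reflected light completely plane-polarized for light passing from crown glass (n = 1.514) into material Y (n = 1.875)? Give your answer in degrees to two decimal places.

Here n₂/n₁ = 1.875/1.514 = 1.2384, and Brewster's law gives tan θ_B = n₂/n₁. Taking the arctangent, θ_B = 51.08°.

θ_B ≈ 51.08°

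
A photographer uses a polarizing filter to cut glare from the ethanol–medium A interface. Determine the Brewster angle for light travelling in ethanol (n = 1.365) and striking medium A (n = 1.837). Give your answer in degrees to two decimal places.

Here n₂/n₁ = 1.837/1.365 = 1.3458, and Brewster's law gives tan θ_B = n₂/n₁.
So θ_B = arctan 1.3458 = 53.39°.

θ_B ≈ 53.39°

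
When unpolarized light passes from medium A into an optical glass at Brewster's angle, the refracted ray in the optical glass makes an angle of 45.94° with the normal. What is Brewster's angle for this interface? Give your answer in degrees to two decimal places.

At Brewster's angle the reflected and refracted rays are perpendicular, so θ_B + θ_t = 90°.
So θ_B = 90° − θ_t = 90° − 45.94° = 44.06°.

θ_B ≈ 44.06°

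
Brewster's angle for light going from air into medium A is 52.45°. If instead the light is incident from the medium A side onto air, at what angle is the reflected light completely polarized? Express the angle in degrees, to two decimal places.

θ_B' ≈ 37.55°

The two Brewster angles are complementary: θ_B' = 90° − θ_B = 90° − 52.45° = 37.55°.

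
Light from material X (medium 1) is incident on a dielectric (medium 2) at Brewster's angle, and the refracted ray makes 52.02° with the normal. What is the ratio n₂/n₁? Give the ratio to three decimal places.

n₂/n₁ ≈ 0.781

θ_B + θ_t = 90°, so θ_B = 90° − 52.02° = 37.98°.
Then n₂/n₁ = tan θ_B = tan 37.98° = 0.781.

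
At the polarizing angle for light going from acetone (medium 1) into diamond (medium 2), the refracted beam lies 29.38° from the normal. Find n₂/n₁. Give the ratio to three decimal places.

n₂/n₁ ≈ 1.776

θ_B + θ_t = 90°, so θ_B = 90° − 29.38° = 60.62°.
tan θ_B = n₂/n₁, so n₂/n₁ = tan 60.62° = 1.776.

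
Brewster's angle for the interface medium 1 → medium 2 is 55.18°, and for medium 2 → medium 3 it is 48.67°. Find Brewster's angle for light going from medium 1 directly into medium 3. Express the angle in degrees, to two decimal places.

θ_B ≈ 58.55°

Each Brewster angle gives a ratio: n₂/n₁ = tan 55.18° = 1.4377, n₃/n₂ = tan 48.67° = 1.1371.
n₃/n₁ = 1.6348. Then tan θ_B(1→3) = n₃/n₁, so θ_B(1→3) = arctan(1.6348) = 58.55°.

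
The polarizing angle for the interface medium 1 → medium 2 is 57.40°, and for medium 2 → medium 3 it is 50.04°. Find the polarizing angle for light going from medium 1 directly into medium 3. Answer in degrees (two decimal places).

θ_B ≈ 61.81°

n₂/n₁ = tan 57.40° = 1.5637 and n₃/n₂ = tan 50.04° = 1.1934.
So n₃/n₁ = (n₂/n₁)(n₃/n₂) = 1.5637 × 1.1934 = 1.8661.
θ_B(1→3) = arctan(1.8661) = 61.81°.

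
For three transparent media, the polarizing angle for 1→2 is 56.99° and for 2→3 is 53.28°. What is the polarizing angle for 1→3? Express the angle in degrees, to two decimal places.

θ_B ≈ 64.15°

tan θ_B(1→2) = n₂/n₁ = tan 56.99° = 1.5393.
tan θ_B(2→3) = n₃/n₂ = tan 53.28° = 1.3406.
Multiplying, n₃/n₁ = 1.5393 × 1.3406 = 2.0636, and θ_B(1→3) = arctan 2.0636 = 64.15°.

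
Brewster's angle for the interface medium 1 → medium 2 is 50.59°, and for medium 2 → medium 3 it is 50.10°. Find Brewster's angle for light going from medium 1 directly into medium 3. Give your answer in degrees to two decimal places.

θ_B ≈ 55.51°

tan θ_B(1→2) = n₂/n₁ = tan 50.59° = 1.2170.
tan θ_B(2→3) = n₃/n₂ = tan 50.10° = 1.1960.
Multiplying, n₃/n₁ = 1.2170 × 1.1960 = 1.4555, and θ_B(1→3) = arctan 1.4555 = 55.51°.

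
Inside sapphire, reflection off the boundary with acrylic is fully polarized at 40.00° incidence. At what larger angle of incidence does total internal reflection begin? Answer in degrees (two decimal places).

From Brewster, n₂/n₁ = tan θ_B = tan 40.00° = 0.8391.
Then sin θ_c = n₂/n₁ = 0.8391, so θ_c = arcsin 0.8391 = 57.05°.

θ_c ≈ 57.05°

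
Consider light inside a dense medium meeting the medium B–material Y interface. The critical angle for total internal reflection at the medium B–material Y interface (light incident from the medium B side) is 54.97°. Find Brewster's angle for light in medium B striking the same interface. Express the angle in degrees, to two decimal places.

θ_B ≈ 39.31°

n₂/n₁ = sin θ_c = sin 54.97° = 0.8189.
tan θ_B equals the same ratio, so θ_B = arctan(0.8189) = 39.31°.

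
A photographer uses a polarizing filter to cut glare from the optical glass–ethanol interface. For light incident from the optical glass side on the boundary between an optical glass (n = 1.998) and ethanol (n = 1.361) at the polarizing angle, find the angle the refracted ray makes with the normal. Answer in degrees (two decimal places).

θ_B = arctan(n₂/n₁) = arctan(1.361/1.998) = 34.26°.
At Brewster's angle the reflected and refracted rays are perpendicular, so θ_t = 90° − θ_B = 90° − 34.26° = 55.74°.

θ_t ≈ 55.74°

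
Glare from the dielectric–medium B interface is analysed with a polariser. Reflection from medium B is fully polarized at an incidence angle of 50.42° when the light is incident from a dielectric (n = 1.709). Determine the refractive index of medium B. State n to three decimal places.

Full polarization of the reflected beam means tan θ_B = n₂/n₁, where n₁ is the incident medium (a dielectric).
n₂ = n₁ tan θ_B = 1.709 × tan 50.42° = 2.067.

n ≈ 2.067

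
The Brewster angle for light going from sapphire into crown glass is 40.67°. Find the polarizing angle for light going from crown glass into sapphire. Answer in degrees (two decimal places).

tan θ_B' = n₁/n₂ = 1/tan θ_B, so θ_B' = 90° − θ_B.
θ_B' = 90° − 40.67° = 49.33°.

θ_B' ≈ 49.33°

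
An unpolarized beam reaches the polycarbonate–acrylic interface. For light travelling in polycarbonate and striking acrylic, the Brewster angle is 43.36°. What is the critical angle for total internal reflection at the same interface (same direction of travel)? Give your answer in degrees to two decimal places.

tan θ_B = n₂/n₁ = tan 43.36° = 0.9443.
Total internal reflection: sin θ_c = n₂/n₁ = 0.9443.
θ_c = arcsin(0.9443) = 70.79°.

θ_c ≈ 70.79°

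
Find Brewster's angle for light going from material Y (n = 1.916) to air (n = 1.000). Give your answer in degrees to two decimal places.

θ_B ≈ 27.56°

Here n₂/n₁ = 1.000/1.916 = 0.5219, and Brewster's law gives tan θ_B = n₂/n₁.
So θ_B = arctan 0.5219 = 27.56°.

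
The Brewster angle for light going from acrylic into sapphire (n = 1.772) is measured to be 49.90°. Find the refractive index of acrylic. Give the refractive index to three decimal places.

Brewster's law: tan θ_B = n₂/n₁ (light incident in acrylic, refracted into sapphire).
n₁ = n₂ / tan θ_B = 1.772 / tan 49.90° = 1.492.

n ≈ 1.492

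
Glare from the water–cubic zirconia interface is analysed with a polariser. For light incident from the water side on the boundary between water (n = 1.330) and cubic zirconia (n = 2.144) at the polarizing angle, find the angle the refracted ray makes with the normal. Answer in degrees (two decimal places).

θ_t ≈ 31.81°

tan θ_B = n₂/n₁ = 2.144/1.330 = 1.6120, so θ_B = 58.19°.
The refracted ray is perpendicular to the reflected ray, so θ_t = 90° − θ_B = 31.81°.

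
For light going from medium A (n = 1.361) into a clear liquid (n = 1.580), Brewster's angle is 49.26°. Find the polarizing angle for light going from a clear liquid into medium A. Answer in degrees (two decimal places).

θ_B' ≈ 40.74°

tan θ_B' = n₁/n₂ = 1/tan θ_B, so θ_B' = 90° − θ_B.
θ_B' = 90° − 49.26° = 40.74°.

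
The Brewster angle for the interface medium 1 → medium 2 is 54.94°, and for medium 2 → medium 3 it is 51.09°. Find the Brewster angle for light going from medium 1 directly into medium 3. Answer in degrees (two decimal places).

n₂/n₁ = tan 54.94° = 1.4250 and n₃/n₂ = tan 51.09° = 1.2389.
So n₃/n₁ = (n₂/n₁)(n₃/n₂) = 1.4250 × 1.2389 = 1.7654.
θ_B(1→3) = arctan(1.7654) = 60.47°.

θ_B ≈ 60.47°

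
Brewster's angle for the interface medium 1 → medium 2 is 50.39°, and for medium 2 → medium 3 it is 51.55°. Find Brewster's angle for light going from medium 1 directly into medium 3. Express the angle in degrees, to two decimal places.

Each Brewster angle gives a ratio: n₂/n₁ = tan 50.39° = 1.2084, n₃/n₂ = tan 51.55° = 1.2594.
Multiplying, n₃/n₁ = 1.2084 × 1.2594 = 1.5218, and θ_B(1→3) = arctan 1.5218 = 56.69°.

θ_B ≈ 56.69°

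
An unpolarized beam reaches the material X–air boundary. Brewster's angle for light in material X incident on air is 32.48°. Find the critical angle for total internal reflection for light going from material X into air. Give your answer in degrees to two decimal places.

θ_c ≈ 39.54°

tan θ_B = n₂/n₁ = tan 32.48° = 0.6366.
Total internal reflection: sin θ_c = n₂/n₁ = 0.6366.
θ_c = arcsin(0.6366) = 39.54°.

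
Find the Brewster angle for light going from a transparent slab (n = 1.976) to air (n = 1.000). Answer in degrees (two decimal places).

The reflected p-component vanishes when tan θ_B = n₂/n₁.
Here n₂/n₁ = 1.000/1.976 = 0.5061, and Brewster's law gives tan θ_B = n₂/n₁. Taking the arctangent, θ_B = 26.84°.

θ_B ≈ 26.84°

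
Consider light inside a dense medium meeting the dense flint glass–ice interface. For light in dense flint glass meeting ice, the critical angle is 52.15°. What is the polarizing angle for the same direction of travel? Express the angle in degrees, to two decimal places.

θ_B ≈ 38.30°

sin θ_c = n₂/n₁, so n₂/n₁ = sin 52.15° = 0.7896.
Brewster: tan θ_B = n₂/n₁ = 0.7896.
θ_B = arctan(0.7896) = 38.30°.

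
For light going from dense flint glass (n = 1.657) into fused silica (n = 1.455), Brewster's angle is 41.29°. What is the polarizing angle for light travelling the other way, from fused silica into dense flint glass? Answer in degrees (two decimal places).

θ_B' ≈ 48.71°

Reversing the direction swaps n₁ and n₂, so tan θ_B' = 1/tan θ_B and θ_B' = 90° − θ_B.
Hence θ_B' = 90° − 41.29° = 48.71°.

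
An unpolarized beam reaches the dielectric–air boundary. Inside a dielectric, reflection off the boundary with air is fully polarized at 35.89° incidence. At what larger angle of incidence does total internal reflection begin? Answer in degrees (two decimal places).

From Brewster, n₂/n₁ = tan θ_B = tan 35.89° = 0.7236.
Then sin θ_c = n₂/n₁ = 0.7236, so θ_c = arcsin 0.7236 = 46.35°.

θ_c ≈ 46.35°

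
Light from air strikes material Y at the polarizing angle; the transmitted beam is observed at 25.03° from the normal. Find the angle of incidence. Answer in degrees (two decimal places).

θ_B ≈ 64.97°

Brewster's condition makes the reflected and refracted beams perpendicular: θ_B + θ_t = 90°.
θ_B = 90° − 25.03° = 64.97°.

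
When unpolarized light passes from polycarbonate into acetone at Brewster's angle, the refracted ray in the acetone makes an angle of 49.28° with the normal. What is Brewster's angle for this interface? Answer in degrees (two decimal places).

θ_B ≈ 40.72°

Brewster's condition makes the reflected and refracted beams perpendicular: θ_B + θ_t = 90°.
θ_B = 90° − 49.28° = 40.72°.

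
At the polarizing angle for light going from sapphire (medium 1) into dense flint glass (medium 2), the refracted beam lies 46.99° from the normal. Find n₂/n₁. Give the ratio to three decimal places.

n₂/n₁ ≈ 0.933

θ_B + θ_t = 90°, so θ_B = 90° − 46.99° = 43.01°.
Then n₂/n₁ = tan θ_B = tan 43.01° = 0.933.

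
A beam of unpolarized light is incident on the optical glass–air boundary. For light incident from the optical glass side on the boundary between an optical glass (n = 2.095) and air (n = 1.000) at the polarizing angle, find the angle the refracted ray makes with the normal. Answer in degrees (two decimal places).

θ_B = arctan(n₂/n₁) = arctan(1.000/2.095) = 25.52°.
Since θ_B + θ_t = 90° at Brewster incidence, θ_t = 90° − 25.52° = 64.48°.

θ_t ≈ 64.48°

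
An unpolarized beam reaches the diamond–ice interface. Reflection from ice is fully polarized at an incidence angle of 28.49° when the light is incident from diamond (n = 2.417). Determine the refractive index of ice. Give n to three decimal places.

Full polarization of the reflected beam means tan θ_B = n₂/n₁, where n₁ is the incident medium (diamond).
n₂ = n₁ tan θ_B = 2.417 × tan 28.49° = 1.312.

n ≈ 1.312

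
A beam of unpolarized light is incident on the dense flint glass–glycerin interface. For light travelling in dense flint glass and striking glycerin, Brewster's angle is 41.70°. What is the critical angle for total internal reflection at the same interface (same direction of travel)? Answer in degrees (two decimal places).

From Brewster, n₂/n₁ = tan θ_B = tan 41.70° = 0.8910.
Then sin θ_c = n₂/n₁ = 0.8910, so θ_c = arcsin 0.8910 = 63.00°.

θ_c ≈ 63.00°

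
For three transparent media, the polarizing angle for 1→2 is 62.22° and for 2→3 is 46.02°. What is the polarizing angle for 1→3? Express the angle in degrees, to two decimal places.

n₂/n₁ = tan 62.22° = 1.8983 and n₃/n₂ = tan 46.02° = 1.0363.
So n₃/n₁ = (n₂/n₁)(n₃/n₂) = 1.8983 × 1.0363 = 1.9671.
θ_B(1→3) = arctan(1.9671) = 63.05°.

θ_B ≈ 63.05°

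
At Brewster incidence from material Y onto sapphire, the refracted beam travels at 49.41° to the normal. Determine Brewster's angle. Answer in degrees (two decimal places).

θ_B ≈ 40.59°

Brewster's condition makes the reflected and refracted beams perpendicular: θ_B + θ_t = 90°.
So θ_B = 90° − θ_t = 90° − 49.41° = 40.59°.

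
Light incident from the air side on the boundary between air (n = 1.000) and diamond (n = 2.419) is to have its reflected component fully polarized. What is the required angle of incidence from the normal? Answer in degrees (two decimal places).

θ_B ≈ 67.54°

Brewster's condition: tan θ_B = n₂/n₁ = 2.419/1.000 = 2.4190.
θ_B = arctan(2.4190) = 67.54°.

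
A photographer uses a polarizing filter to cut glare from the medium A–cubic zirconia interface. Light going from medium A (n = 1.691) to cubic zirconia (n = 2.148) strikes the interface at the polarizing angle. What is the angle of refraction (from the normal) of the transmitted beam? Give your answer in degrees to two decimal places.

θ_t ≈ 38.21°

First find Brewster's angle: tan θ_B = 2.148/1.691 = 1.2703, giving θ_B = 51.79°.
The refracted ray is perpendicular to the reflected ray, so θ_t = 90° − θ_B = 38.21°.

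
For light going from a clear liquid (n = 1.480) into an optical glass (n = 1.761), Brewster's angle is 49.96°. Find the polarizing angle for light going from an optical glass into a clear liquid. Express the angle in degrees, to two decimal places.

tan θ_B' = n₁/n₂ = 1/tan θ_B, so θ_B' = 90° − θ_B.
θ_B' = 90° − 49.96° = 40.04°.

θ_B' ≈ 40.04°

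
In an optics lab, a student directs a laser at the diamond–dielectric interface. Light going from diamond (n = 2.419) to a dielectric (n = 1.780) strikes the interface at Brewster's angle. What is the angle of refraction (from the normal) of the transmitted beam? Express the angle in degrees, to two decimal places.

θ_t ≈ 53.65°

tan θ_B = n₂/n₁ = 1.780/2.419 = 0.7358, so θ_B = 36.35°.
At Brewster's angle the reflected and refracted rays are perpendicular, so θ_t = 90° − θ_B = 90° − 36.35° = 53.65°.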